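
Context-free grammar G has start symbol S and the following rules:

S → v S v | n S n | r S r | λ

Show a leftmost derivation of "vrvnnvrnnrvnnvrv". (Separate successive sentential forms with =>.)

S=>vSv=>vrSrv=>vrvSvrv=>vrvnSnvrv=>vrvnnSnnvrv=>vrvnnvSvnnvrv=>vrvnnvrSrvnnvrv=>vrvnnvrnSnrvnnvrv=>vrvnnvrnnrvnnvrv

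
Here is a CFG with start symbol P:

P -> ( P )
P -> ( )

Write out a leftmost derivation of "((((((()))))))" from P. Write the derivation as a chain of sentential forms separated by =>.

P => (P)   [P -> ( P )]
(P) => ((P))   [P -> ( P )]
((P)) => (((P)))   [P -> ( P )]
(((P))) => ((((P))))   [P -> ( P )]
((((P)))) => (((((P)))))   [P -> ( P )]
(((((P))))) => ((((((P))))))   [P -> ( P )]
((((((P)))))) => ((((((()))))))   [P -> ( )]

P=>(P)=>((P))=>(((P)))=>((((P))))=>(((((P)))))=>((((((P))))))=>((((((()))))))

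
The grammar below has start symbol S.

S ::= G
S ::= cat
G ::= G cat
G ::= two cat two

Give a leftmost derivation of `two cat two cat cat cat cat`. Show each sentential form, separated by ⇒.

S ⇒ G   [S ::= G]
G ⇒ G cat   [G ::= G cat]
G cat ⇒ G cat cat   [G ::= G cat]
G cat cat ⇒ G cat cat cat   [G ::= G cat]
G cat cat cat ⇒ G cat cat cat cat   [G ::= G cat]
G cat cat cat cat ⇒ two cat two cat cat cat cat   [G ::= two cat two]

S ⇒ G ⇒ G cat ⇒ G cat cat ⇒ G cat cat cat ⇒ G cat cat cat cat ⇒ two cat two cat cat cat cat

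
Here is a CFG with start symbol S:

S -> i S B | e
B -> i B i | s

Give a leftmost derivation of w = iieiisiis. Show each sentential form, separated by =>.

S=>iSB=>iiSBB=>iieBB=>iieiBiB=>iieiiBiiB=>iieiisiiB=>iieiisiis

S => iSB   [S -> i S B]
iSB => iiSBB   [S -> i S B]
iiSBB => iieBB   [S -> e]
iieBB => iieiBiB   [B -> i B i]
iieiBiB => iieiiBiiB   [B -> i B i]
iieiiBiiB => iieiisiiB   [B -> s]
iieiisiiB => iieiisiis   [B -> s]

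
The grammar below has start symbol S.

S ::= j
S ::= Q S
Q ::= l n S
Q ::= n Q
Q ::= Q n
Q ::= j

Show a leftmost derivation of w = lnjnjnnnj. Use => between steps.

S => QS => lnSS => lnjS => lnjQS => lnjnQS => lnjnQnS => lnjnQnnS => lnjnQnnnS => lnjnjnnnS => lnjnjnnnj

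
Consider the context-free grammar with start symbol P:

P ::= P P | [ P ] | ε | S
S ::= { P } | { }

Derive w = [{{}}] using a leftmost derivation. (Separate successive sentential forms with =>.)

P => [P] => [PP] => [PPP] => [SPP] => [{P}PP] => [{S}PP] => [{{P}}PP] => [{{}}PP] => [{{}}P] => [{{}}]

P => [P]   [P ::= [ P ]]
[P] => [PP]   [P ::= P P]
[PP] => [PPP]   [P ::= P P]
[PPP] => [SPP]   [P ::= S]
[SPP] => [{P}PP]   [S ::= { P }]
[{P}PP] => [{S}PP]   [P ::= S]
[{S}PP] => [{{P}}PP]   [S ::= { P }]
[{{P}}PP] => [{{}}PP]   [P ::= ε]
[{{}}PP] => [{{}}P]   [P ::= ε]
[{{}}P] => [{{}}]   [P ::= ε]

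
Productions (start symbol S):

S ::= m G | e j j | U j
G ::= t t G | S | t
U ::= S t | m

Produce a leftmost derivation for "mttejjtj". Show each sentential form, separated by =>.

S => mG => mttG => mttS => mttUj => mttStj => mttejjtj

S => mG   [S ::= m G]
mG => mttG   [G ::= t t G]
mttG => mttS   [G ::= S]
mttS => mttUj   [S ::= U j]
mttUj => mttStj   [U ::= S t]
mttStj => mttejjtj   [S ::= e j j]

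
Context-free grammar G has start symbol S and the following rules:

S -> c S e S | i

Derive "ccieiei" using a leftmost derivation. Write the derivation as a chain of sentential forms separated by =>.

S => cSeS   [S -> c S e S]
cSeS => ccSeSeS   [S -> c S e S]
ccSeSeS => ccieSeS   [S -> i]
ccieSeS => ccieieS   [S -> i]
ccieieS => ccieiei   [S -> i]

S => cSeS => ccSeSeS => ccieSeS => ccieieS => ccieiei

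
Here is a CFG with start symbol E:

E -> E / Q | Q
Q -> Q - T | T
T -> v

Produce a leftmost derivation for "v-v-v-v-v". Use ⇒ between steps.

E ⇒ Q   [E -> Q]
Q ⇒ Q-T   [Q -> Q - T]
Q-T ⇒ Q-T-T   [Q -> Q - T]
Q-T-T ⇒ Q-T-T-T   [Q -> Q - T]
Q-T-T-T ⇒ Q-T-T-T-T   [Q -> Q - T]
Q-T-T-T-T ⇒ T-T-T-T-T   [Q -> T]
T-T-T-T-T ⇒ v-T-T-T-T   [T -> v]
v-T-T-T-T ⇒ v-v-T-T-T   [T -> v]
v-v-T-T-T ⇒ v-v-v-T-T   [T -> v]
v-v-v-T-T ⇒ v-v-v-v-T   [T -> v]
v-v-v-v-T ⇒ v-v-v-v-v   [T -> v]

E ⇒ Q ⇒ Q-T ⇒ Q-T-T ⇒ Q-T-T-T ⇒ Q-T-T-T-T ⇒ T-T-T-T-T ⇒ v-T-T-T-T ⇒ v-v-T-T-T ⇒ v-v-v-T-T ⇒ v-v-v-v-T ⇒ v-v-v-v-v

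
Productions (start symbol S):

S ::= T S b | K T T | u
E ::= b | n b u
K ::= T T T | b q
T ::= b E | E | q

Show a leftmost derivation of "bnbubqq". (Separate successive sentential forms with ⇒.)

S ⇒ KTT ⇒ TTTTT ⇒ ETTTT ⇒ bTTTT ⇒ bETTT ⇒ bnbuTTT ⇒ bnbuETT ⇒ bnbubTT ⇒ bnbubqT ⇒ bnbubqq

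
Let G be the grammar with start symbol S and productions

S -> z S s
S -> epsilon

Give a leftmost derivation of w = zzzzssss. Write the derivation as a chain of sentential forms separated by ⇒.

S ⇒ zSs ⇒ zzSss ⇒ zzzSsss ⇒ zzzzSssss ⇒ zzzzssss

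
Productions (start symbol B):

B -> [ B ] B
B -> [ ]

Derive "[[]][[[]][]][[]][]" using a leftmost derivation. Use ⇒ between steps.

B ⇒ [B]B   [B -> [ B ] B]
[B]B ⇒ [[]]B   [B -> [ ]]
[[]]B ⇒ [[]][B]B   [B -> [ B ] B]
[[]][B]B ⇒ [[]][[B]B]B   [B -> [ B ] B]
[[]][[B]B]B ⇒ [[]][[[]]B]B   [B -> [ ]]
[[]][[[]]B]B ⇒ [[]][[[]][]]B   [B -> [ ]]
[[]][[[]][]]B ⇒ [[]][[[]][]][B]B   [B -> [ B ] B]
[[]][[[]][]][B]B ⇒ [[]][[[]][]][[]]B   [B -> [ ]]
[[]][[[]][]][[]]B ⇒ [[]][[[]][]][[]][]   [B -> [ ]]

B ⇒ [B]B ⇒ [[]]B ⇒ [[]][B]B ⇒ [[]][[B]B]B ⇒ [[]][[[]]B]B ⇒ [[]][[[]][]]B ⇒ [[]][[[]][]][B]B ⇒ [[]][[[]][]][[]]B ⇒ [[]][[[]][]][[]][]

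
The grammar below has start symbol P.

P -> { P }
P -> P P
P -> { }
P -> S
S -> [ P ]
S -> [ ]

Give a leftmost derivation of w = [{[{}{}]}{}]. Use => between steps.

P => S   [P -> S]
S => [P]   [S -> [ P ]]
[P] => [PP]   [P -> P P]
[PP] => [{P}P]   [P -> { P }]
[{P}P] => [{S}P]   [P -> S]
[{S}P] => [{[P]}P]   [S -> [ P ]]
[{[P]}P] => [{[PP]}P]   [P -> P P]
[{[PP]}P] => [{[{}P]}P]   [P -> { }]
[{[{}P]}P] => [{[{}{}]}P]   [P -> { }]
[{[{}{}]}P] => [{[{}{}]}{}]   [P -> { }]

P => S => [P] => [PP] => [{P}P] => [{S}P] => [{[P]}P] => [{[PP]}P] => [{[{}P]}P] => [{[{}{}]}P] => [{[{}{}]}{}]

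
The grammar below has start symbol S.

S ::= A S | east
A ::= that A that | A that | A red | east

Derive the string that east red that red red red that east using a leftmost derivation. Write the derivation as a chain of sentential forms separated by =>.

S => A S   [S ::= A S]
A S => A that S   [A ::= A that]
A that S => A red that S   [A ::= A red]
A red that S => A red red that S   [A ::= A red]
A red red that S => A red red red that S   [A ::= A red]
A red red red that S => that A that red red red that S   [A ::= that A that]
that A that red red red that S => that A red that red red red that S   [A ::= A red]
that A red that red red red that S => that east red that red red red that S   [A ::= east]
that east red that red red red that S => that east red that red red red that east   [S ::= east]

S => A S => A that S => A red that S => A red red that S => A red red red that S => that A that red red red that S => that A red that red red red that S => that east red that red red red that S => that east red that red red red that east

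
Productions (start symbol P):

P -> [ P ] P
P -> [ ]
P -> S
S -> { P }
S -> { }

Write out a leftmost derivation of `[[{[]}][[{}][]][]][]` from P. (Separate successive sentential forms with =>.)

P => [P]P   [P -> [ P ] P]
[P]P => [[P]P]P   [P -> [ P ] P]
[[P]P]P => [[S]P]P   [P -> S]
[[S]P]P => [[{P}]P]P   [S -> { P }]
[[{P}]P]P => [[{[]}]P]P   [P -> [ ]]
[[{[]}]P]P => [[{[]}][P]P]P   [P -> [ P ] P]
[[{[]}][P]P]P => [[{[]}][[P]P]P]P   [P -> [ P ] P]
[[{[]}][[P]P]P]P => [[{[]}][[S]P]P]P   [P -> S]
[[{[]}][[S]P]P]P => [[{[]}][[{}]P]P]P   [S -> { }]
[[{[]}][[{}]P]P]P => [[{[]}][[{}][]]P]P   [P -> [ ]]
[[{[]}][[{}][]]P]P => [[{[]}][[{}][]][]]P   [P -> [ ]]
[[{[]}][[{}][]][]]P => [[{[]}][[{}][]][]][]   [P -> [ ]]

P => [P]P => [[P]P]P => [[S]P]P => [[{P}]P]P => [[{[]}]P]P => [[{[]}][P]P]P => [[{[]}][[P]P]P]P => [[{[]}][[S]P]P]P => [[{[]}][[{}]P]P]P => [[{[]}][[{}][]]P]P => [[{[]}][[{}][]][]]P => [[{[]}][[{}][]][]][]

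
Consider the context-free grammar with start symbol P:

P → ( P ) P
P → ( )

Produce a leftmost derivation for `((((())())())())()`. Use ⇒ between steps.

P ⇒ (P)P   [P → ( P ) P]
(P)P ⇒ ((P)P)P   [P → ( P ) P]
((P)P)P ⇒ (((P)P)P)P   [P → ( P ) P]
(((P)P)P)P ⇒ ((((P)P)P)P)P   [P → ( P ) P]
((((P)P)P)P)P ⇒ ((((())P)P)P)P   [P → ( )]
((((())P)P)P)P ⇒ ((((())())P)P)P   [P → ( )]
((((())())P)P)P ⇒ ((((())())())P)P   [P → ( )]
((((())())())P)P ⇒ ((((())())())())P   [P → ( )]
((((())())())())P ⇒ ((((())())())())()   [P → ( )]

P ⇒ (P)P ⇒ ((P)P)P ⇒ (((P)P)P)P ⇒ ((((P)P)P)P)P ⇒ ((((())P)P)P)P ⇒ ((((())())P)P)P ⇒ ((((())())())P)P ⇒ ((((())())())())P ⇒ ((((())())())())()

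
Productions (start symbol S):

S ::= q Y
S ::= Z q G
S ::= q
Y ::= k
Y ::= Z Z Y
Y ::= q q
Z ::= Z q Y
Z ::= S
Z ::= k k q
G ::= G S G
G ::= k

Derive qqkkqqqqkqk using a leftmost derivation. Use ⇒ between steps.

S ⇒ ZqG ⇒ SqG ⇒ ZqGqG ⇒ SqGqG ⇒ qYqGqG ⇒ qZZYqGqG ⇒ qSZYqGqG ⇒ qqZYqGqG ⇒ qqkkqYqGqG ⇒ qqkkqqqqGqG ⇒ qqkkqqqqkqG ⇒ qqkkqqqqkqk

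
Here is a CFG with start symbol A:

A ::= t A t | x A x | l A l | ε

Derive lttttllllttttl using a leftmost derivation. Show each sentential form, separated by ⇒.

A ⇒ lAl ⇒ ltAtl ⇒ lttAttl ⇒ ltttAtttl ⇒ lttttAttttl ⇒ lttttlAlttttl ⇒ lttttllAllttttl ⇒ lttttllllttttl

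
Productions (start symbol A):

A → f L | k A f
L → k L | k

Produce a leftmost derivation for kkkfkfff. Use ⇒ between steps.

A ⇒ kAf   [A → k A f]
kAf ⇒ kkAff   [A → k A f]
kkAff ⇒ kkkAfff   [A → k A f]
kkkAfff ⇒ kkkfLfff   [A → f L]
kkkfLfff ⇒ kkkfkfff   [L → k]

A⇒kAf⇒kkAff⇒kkkAfff⇒kkkfLfff⇒kkkfkfff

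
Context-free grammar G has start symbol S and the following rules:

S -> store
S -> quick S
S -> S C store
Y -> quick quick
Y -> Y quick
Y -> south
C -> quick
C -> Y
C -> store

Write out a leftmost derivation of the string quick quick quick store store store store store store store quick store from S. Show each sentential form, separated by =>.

S => S C store => quick S C store => quick quick S C store => quick quick S C store C store => quick quick S C store C store C store => quick quick quick S C store C store C store => quick quick quick S C store C store C store C store => quick quick quick store C store C store C store C store => quick quick quick store store store C store C store C store => quick quick quick store store store store store C store C store => quick quick quick store store store store store store store C store => quick quick quick store store store store store store store quick store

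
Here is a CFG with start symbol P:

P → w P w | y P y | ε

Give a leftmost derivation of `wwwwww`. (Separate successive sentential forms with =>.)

P => wPw   [P → w P w]
wPw => wwPww   [P → w P w]
wwPww => wwwPwww   [P → w P w]
wwwPwww => wwwwww   [P → ε]

P => wPw => wwPww => wwwPwww => wwwwww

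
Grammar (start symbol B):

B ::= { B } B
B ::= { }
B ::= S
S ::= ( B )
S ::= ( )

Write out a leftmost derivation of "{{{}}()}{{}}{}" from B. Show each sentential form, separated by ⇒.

B⇒{B}B⇒{{B}B}B⇒{{{}}B}B⇒{{{}}S}B⇒{{{}}()}B⇒{{{}}()}{B}B⇒{{{}}()}{{}}B⇒{{{}}()}{{}}{}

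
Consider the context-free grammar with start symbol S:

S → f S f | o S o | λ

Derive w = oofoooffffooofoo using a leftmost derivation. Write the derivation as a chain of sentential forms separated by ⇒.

S ⇒ oSo ⇒ ooSoo ⇒ oofSfoo ⇒ oofoSofoo ⇒ oofooSoofoo ⇒ oofoooSooofoo ⇒ oofooofSfooofoo ⇒ oofoooffSffooofoo ⇒ oofoooffffooofoo

S ⇒ oSo   [S → o S o]
oSo ⇒ ooSoo   [S → o S o]
ooSoo ⇒ oofSfoo   [S → f S f]
oofSfoo ⇒ oofoSofoo   [S → o S o]
oofoSofoo ⇒ oofooSoofoo   [S → o S o]
oofooSoofoo ⇒ oofoooSooofoo   [S → o S o]
oofoooSooofoo ⇒ oofooofSfooofoo   [S → f S f]
oofooofSfooofoo ⇒ oofoooffSffooofoo   [S → f S f]
oofoooffSffooofoo ⇒ oofoooffffooofoo   [S → λ]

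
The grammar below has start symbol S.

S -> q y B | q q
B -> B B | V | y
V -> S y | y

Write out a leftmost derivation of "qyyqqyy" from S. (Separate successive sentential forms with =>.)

S => qyB => qyBB => qyBBB => qyyBB => qyyVB => qyySyB => qyyqqyB => qyyqqyV => qyyqqyy

S => qyB   [S -> q y B]
qyB => qyBB   [B -> B B]
qyBB => qyBBB   [B -> B B]
qyBBB => qyyBB   [B -> y]
qyyBB => qyyVB   [B -> V]
qyyVB => qyySyB   [V -> S y]
qyySyB => qyyqqyB   [S -> q q]
qyyqqyB => qyyqqyV   [B -> V]
qyyqqyV => qyyqqyy   [V -> y]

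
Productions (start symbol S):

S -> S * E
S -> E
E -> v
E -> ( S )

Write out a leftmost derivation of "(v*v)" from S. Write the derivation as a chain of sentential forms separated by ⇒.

S⇒E⇒(S)⇒(S*E)⇒(E*E)⇒(v*E)⇒(v*v)

S ⇒ E   [S -> E]
E ⇒ (S)   [E -> ( S )]
(S) ⇒ (S*E)   [S -> S * E]
(S*E) ⇒ (E*E)   [S -> E]
(E*E) ⇒ (v*E)   [E -> v]
(v*E) ⇒ (v*v)   [E -> v]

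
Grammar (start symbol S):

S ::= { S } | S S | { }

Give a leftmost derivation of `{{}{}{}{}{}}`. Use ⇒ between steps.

S ⇒ {S}   [S ::= { S }]
{S} ⇒ {SS}   [S ::= S S]
{SS} ⇒ {{}S}   [S ::= { }]
{{}S} ⇒ {{}SS}   [S ::= S S]
{{}SS} ⇒ {{}SSS}   [S ::= S S]
{{}SSS} ⇒ {{}SSSS}   [S ::= S S]
{{}SSSS} ⇒ {{}{}SSS}   [S ::= { }]
{{}{}SSS} ⇒ {{}{}{}SS}   [S ::= { }]
{{}{}{}SS} ⇒ {{}{}{}{}S}   [S ::= { }]
{{}{}{}{}S} ⇒ {{}{}{}{}{}}   [S ::= { }]

S⇒{S}⇒{SS}⇒{{}S}⇒{{}SS}⇒{{}SSS}⇒{{}SSSS}⇒{{}{}SSS}⇒{{}{}{}SS}⇒{{}{}{}{}S}⇒{{}{}{}{}{}}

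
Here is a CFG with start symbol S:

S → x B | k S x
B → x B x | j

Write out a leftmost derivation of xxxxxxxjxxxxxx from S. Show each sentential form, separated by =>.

S => xB => xxBx => xxxBxx => xxxxBxxx => xxxxxBxxxx => xxxxxxBxxxxx => xxxxxxxBxxxxxx => xxxxxxxjxxxxxx

S => xB   [S → x B]
xB => xxBx   [B → x B x]
xxBx => xxxBxx   [B → x B x]
xxxBxx => xxxxBxxx   [B → x B x]
xxxxBxxx => xxxxxBxxxx   [B → x B x]
xxxxxBxxxx => xxxxxxBxxxxx   [B → x B x]
xxxxxxBxxxxx => xxxxxxxBxxxxxx   [B → x B x]
xxxxxxxBxxxxxx => xxxxxxxjxxxxxx   [B → j]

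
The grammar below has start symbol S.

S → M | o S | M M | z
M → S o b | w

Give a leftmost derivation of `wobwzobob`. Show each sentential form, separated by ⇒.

S ⇒ MM ⇒ SobM ⇒ MobM ⇒ wobM ⇒ wobSob ⇒ wobMMob ⇒ wobwMob ⇒ wobwSobob ⇒ wobwzobob

S ⇒ MM   [S → M M]
MM ⇒ SobM   [M → S o b]
SobM ⇒ MobM   [S → M]
MobM ⇒ wobM   [M → w]
wobM ⇒ wobSob   [M → S o b]
wobSob ⇒ wobMMob   [S → M M]
wobMMob ⇒ wobwMob   [M → w]
wobwMob ⇒ wobwSobob   [M → S o b]
wobwSobob ⇒ wobwzobob   [S → z]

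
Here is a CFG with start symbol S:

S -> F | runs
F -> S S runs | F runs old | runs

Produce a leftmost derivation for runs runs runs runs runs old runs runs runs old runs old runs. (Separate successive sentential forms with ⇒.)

S ⇒ F ⇒ S S runs ⇒ F S runs ⇒ S S runs S runs ⇒ runs S runs S runs ⇒ runs runs runs S runs ⇒ runs runs runs F runs ⇒ runs runs runs F runs old runs ⇒ runs runs runs F runs old runs old runs ⇒ runs runs runs S S runs runs old runs old runs ⇒ runs runs runs F S runs runs old runs old runs ⇒ runs runs runs F runs old S runs runs old runs old runs ⇒ runs runs runs runs runs old S runs runs old runs old runs ⇒ runs runs runs runs runs old runs runs runs old runs old runs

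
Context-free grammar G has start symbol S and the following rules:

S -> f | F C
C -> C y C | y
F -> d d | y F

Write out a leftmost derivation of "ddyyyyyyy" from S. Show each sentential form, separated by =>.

S => FC   [S -> F C]
FC => ddC   [F -> d d]
ddC => ddCyC   [C -> C y C]
ddCyC => ddyyC   [C -> y]
ddyyC => ddyyCyC   [C -> C y C]
ddyyCyC => ddyyyyC   [C -> y]
ddyyyyC => ddyyyyCyC   [C -> C y C]
ddyyyyCyC => ddyyyyyyC   [C -> y]
ddyyyyyyC => ddyyyyyyy   [C -> y]

S => FC => ddC => ddCyC => ddyyC => ddyyCyC => ddyyyyC => ddyyyyCyC => ddyyyyyyC => ddyyyyyyy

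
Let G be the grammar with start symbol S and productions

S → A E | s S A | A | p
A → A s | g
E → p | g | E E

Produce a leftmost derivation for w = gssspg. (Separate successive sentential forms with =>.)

S => AE   [S → A E]
AE => AsE   [A → A s]
AsE => AssE   [A → A s]
AssE => AsssE   [A → A s]
AsssE => gsssE   [A → g]
gsssE => gsssEE   [E → E E]
gsssEE => gssspE   [E → p]
gssspE => gssspg   [E → g]

S=>AE=>AsE=>AssE=>AsssE=>gsssE=>gsssEE=>gssspE=>gssspg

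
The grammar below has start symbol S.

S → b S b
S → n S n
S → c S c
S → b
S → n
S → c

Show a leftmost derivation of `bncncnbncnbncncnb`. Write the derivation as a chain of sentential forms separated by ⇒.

S ⇒ bSb ⇒ bnSnb ⇒ bncScnb ⇒ bncnSncnb ⇒ bncncScncnb ⇒ bncncnSncncnb ⇒ bncncnbSbncncnb ⇒ bncncnbnSnbncncnb ⇒ bncncnbncnbncncnb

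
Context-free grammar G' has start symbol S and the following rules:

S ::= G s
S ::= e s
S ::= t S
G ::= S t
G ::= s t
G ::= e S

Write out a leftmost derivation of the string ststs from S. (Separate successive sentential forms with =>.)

S => Gs   [S ::= G s]
Gs => Sts   [G ::= S t]
Sts => Gsts   [S ::= G s]
Gsts => ststs   [G ::= s t]

S => Gs => Sts => Gsts => ststs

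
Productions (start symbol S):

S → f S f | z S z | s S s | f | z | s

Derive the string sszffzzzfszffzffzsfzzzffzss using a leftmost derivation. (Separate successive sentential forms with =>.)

S=>sSs=>ssSss=>sszSzss=>sszfSfzss=>sszffSffzss=>sszffzSzffzss=>sszffzzSzzffzss=>sszffzzzSzzzffzss=>sszffzzzfSfzzzffzss=>sszffzzzfsSsfzzzffzss=>sszffzzzfszSzsfzzzffzss=>sszffzzzfszfSfzsfzzzffzss=>sszffzzzfszffSffzsfzzzffzss=>sszffzzzfszffzffzsfzzzffzss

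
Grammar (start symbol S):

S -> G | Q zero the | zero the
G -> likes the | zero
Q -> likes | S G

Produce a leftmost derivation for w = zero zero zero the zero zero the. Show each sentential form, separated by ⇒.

S ⇒ Q zero the ⇒ S G zero the ⇒ Q zero the G zero the ⇒ S G zero the G zero the ⇒ G G zero the G zero the ⇒ zero G zero the G zero the ⇒ zero zero zero the G zero the ⇒ zero zero zero the zero zero the

S ⇒ Q zero the   [S -> Q zero the]
Q zero the ⇒ S G zero the   [Q -> S G]
S G zero the ⇒ Q zero the G zero the   [S -> Q zero the]
Q zero the G zero the ⇒ S G zero the G zero the   [Q -> S G]
S G zero the G zero the ⇒ G G zero the G zero the   [S -> G]
G G zero the G zero the ⇒ zero G zero the G zero the   [G -> zero]
zero G zero the G zero the ⇒ zero zero zero the G zero the   [G -> zero]
zero zero zero the G zero the ⇒ zero zero zero the zero zero the   [G -> zero]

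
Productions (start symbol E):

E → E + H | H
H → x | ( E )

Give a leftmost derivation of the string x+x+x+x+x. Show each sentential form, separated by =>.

E => E+H   [E → E + H]
E+H => E+H+H   [E → E + H]
E+H+H => E+H+H+H   [E → E + H]
E+H+H+H => E+H+H+H+H   [E → E + H]
E+H+H+H+H => H+H+H+H+H   [E → H]
H+H+H+H+H => x+H+H+H+H   [H → x]
x+H+H+H+H => x+x+H+H+H   [H → x]
x+x+H+H+H => x+x+x+H+H   [H → x]
x+x+x+H+H => x+x+x+x+H   [H → x]
x+x+x+x+H => x+x+x+x+x   [H → x]

E=>E+H=>E+H+H=>E+H+H+H=>E+H+H+H+H=>H+H+H+H+H=>x+H+H+H+H=>x+x+H+H+H=>x+x+x+H+H=>x+x+x+x+H=>x+x+x+x+x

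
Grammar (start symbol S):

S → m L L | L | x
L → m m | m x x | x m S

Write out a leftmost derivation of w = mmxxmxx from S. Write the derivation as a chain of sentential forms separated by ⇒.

S ⇒ mLL ⇒ mmxxL ⇒ mmxxmxx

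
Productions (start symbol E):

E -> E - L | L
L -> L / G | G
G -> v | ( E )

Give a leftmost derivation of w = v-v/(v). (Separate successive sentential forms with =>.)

E=>E-L=>L-L=>G-L=>v-L=>v-L/G=>v-G/G=>v-v/G=>v-v/(E)=>v-v/(L)=>v-v/(G)=>v-v/(v)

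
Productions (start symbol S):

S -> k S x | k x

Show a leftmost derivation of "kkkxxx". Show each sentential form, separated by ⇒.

S ⇒ kSx ⇒ kkSxx ⇒ kkkxxx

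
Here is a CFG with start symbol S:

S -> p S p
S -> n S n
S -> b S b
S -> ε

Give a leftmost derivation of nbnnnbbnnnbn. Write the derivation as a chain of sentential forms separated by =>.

S => nSn   [S -> n S n]
nSn => nbSbn   [S -> b S b]
nbSbn => nbnSnbn   [S -> n S n]
nbnSnbn => nbnnSnnbn   [S -> n S n]
nbnnSnnbn => nbnnnSnnnbn   [S -> n S n]
nbnnnSnnnbn => nbnnnbSbnnnbn   [S -> b S b]
nbnnnbSbnnnbn => nbnnnbbnnnbn   [S -> ε]

S => nSn => nbSbn => nbnSnbn => nbnnSnnbn => nbnnnSnnnbn => nbnnnbSbnnnbn => nbnnnbbnnnbn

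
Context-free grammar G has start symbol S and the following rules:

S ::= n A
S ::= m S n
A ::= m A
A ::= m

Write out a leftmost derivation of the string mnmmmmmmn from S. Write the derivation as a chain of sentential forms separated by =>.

S=>mSn=>mnAn=>mnmAn=>mnmmAn=>mnmmmAn=>mnmmmmAn=>mnmmmmmAn=>mnmmmmmmn

S => mSn   [S ::= m S n]
mSn => mnAn   [S ::= n A]
mnAn => mnmAn   [A ::= m A]
mnmAn => mnmmAn   [A ::= m A]
mnmmAn => mnmmmAn   [A ::= m A]
mnmmmAn => mnmmmmAn   [A ::= m A]
mnmmmmAn => mnmmmmmAn   [A ::= m A]
mnmmmmmAn => mnmmmmmmn   [A ::= m]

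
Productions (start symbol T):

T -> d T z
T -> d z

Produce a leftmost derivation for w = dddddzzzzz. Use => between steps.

T => dTz   [T -> d T z]
dTz => ddTzz   [T -> d T z]
ddTzz => dddTzzz   [T -> d T z]
dddTzzz => ddddTzzzz   [T -> d T z]
ddddTzzzz => dddddzzzzz   [T -> d z]

T => dTz => ddTzz => dddTzzz => ddddTzzzz => dddddzzzzz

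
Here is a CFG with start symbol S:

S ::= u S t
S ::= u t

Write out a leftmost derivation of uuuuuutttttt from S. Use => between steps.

S => uSt   [S ::= u S t]
uSt => uuStt   [S ::= u S t]
uuStt => uuuSttt   [S ::= u S t]
uuuSttt => uuuuStttt   [S ::= u S t]
uuuuStttt => uuuuuSttttt   [S ::= u S t]
uuuuuSttttt => uuuuuutttttt   [S ::= u t]

S => uSt => uuStt => uuuSttt => uuuuStttt => uuuuuSttttt => uuuuuutttttt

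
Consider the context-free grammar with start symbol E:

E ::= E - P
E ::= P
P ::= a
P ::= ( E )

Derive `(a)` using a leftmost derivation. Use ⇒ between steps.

E ⇒ P   [E ::= P]
P ⇒ (E)   [P ::= ( E )]
(E) ⇒ (P)   [E ::= P]
(P) ⇒ (a)   [P ::= a]

E ⇒ P ⇒ (E) ⇒ (P) ⇒ (a)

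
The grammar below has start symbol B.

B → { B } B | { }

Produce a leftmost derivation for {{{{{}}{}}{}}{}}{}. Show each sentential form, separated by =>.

B => {B}B => {{B}B}B => {{{B}B}B}B => {{{{B}B}B}B}B => {{{{{}}B}B}B}B => {{{{{}}{}}B}B}B => {{{{{}}{}}{}}B}B => {{{{{}}{}}{}}{}}B => {{{{{}}{}}{}}{}}{}

B => {B}B   [B → { B } B]
{B}B => {{B}B}B   [B → { B } B]
{{B}B}B => {{{B}B}B}B   [B → { B } B]
{{{B}B}B}B => {{{{B}B}B}B}B   [B → { B } B]
{{{{B}B}B}B}B => {{{{{}}B}B}B}B   [B → { }]
{{{{{}}B}B}B}B => {{{{{}}{}}B}B}B   [B → { }]
{{{{{}}{}}B}B}B => {{{{{}}{}}{}}B}B   [B → { }]
{{{{{}}{}}{}}B}B => {{{{{}}{}}{}}{}}B   [B → { }]
{{{{{}}{}}{}}{}}B => {{{{{}}{}}{}}{}}{}   [B → { }]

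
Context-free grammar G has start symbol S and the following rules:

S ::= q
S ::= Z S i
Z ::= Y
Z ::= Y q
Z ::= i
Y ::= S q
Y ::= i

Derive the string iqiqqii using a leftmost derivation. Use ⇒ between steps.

S⇒ZSi⇒YqSi⇒iqSi⇒iqZSii⇒iqYqSii⇒iqiqSii⇒iqiqqii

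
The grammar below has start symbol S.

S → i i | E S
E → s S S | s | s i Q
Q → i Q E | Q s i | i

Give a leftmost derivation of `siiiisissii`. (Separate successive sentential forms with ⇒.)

S⇒ES⇒siQS⇒siiQES⇒siiiQEES⇒siiiQsiEES⇒siiiisiEES⇒siiiisisES⇒siiiisissS⇒siiiisissii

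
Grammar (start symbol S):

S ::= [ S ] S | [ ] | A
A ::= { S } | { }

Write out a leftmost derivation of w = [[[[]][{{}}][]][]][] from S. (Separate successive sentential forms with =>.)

S => [S]S => [[S]S]S => [[[S]S]S]S => [[[[]]S]S]S => [[[[]][S]S]S]S => [[[[]][A]S]S]S => [[[[]][{S}]S]S]S => [[[[]][{A}]S]S]S => [[[[]][{{}}]S]S]S => [[[[]][{{}}][]]S]S => [[[[]][{{}}][]][]]S => [[[[]][{{}}][]][]][]

S => [S]S   [S ::= [ S ] S]
[S]S => [[S]S]S   [S ::= [ S ] S]
[[S]S]S => [[[S]S]S]S   [S ::= [ S ] S]
[[[S]S]S]S => [[[[]]S]S]S   [S ::= [ ]]
[[[[]]S]S]S => [[[[]][S]S]S]S   [S ::= [ S ] S]
[[[[]][S]S]S]S => [[[[]][A]S]S]S   [S ::= A]
[[[[]][A]S]S]S => [[[[]][{S}]S]S]S   [A ::= { S }]
[[[[]][{S}]S]S]S => [[[[]][{A}]S]S]S   [S ::= A]
[[[[]][{A}]S]S]S => [[[[]][{{}}]S]S]S   [A ::= { }]
[[[[]][{{}}]S]S]S => [[[[]][{{}}][]]S]S   [S ::= [ ]]
[[[[]][{{}}][]]S]S => [[[[]][{{}}][]][]]S   [S ::= [ ]]
[[[[]][{{}}][]][]]S => [[[[]][{{}}][]][]][]   [S ::= [ ]]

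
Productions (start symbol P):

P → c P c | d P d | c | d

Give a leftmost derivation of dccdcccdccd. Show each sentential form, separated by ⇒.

P⇒dPd⇒dcPcd⇒dccPccd⇒dccdPdccd⇒dccdcPcdccd⇒dccdcccdccd

P ⇒ dPd   [P → d P d]
dPd ⇒ dcPcd   [P → c P c]
dcPcd ⇒ dccPccd   [P → c P c]
dccPccd ⇒ dccdPdccd   [P → d P d]
dccdPdccd ⇒ dccdcPcdccd   [P → c P c]
dccdcPcdccd ⇒ dccdcccdccd   [P → c]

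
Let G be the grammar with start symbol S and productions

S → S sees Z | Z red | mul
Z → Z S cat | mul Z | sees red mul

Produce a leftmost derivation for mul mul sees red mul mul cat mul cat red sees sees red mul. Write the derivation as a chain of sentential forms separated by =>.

S => S sees Z   [S → S sees Z]
S sees Z => Z red sees Z   [S → Z red]
Z red sees Z => mul Z red sees Z   [Z → mul Z]
mul Z red sees Z => mul Z S cat red sees Z   [Z → Z S cat]
mul Z S cat red sees Z => mul Z S cat S cat red sees Z   [Z → Z S cat]
mul Z S cat S cat red sees Z => mul mul Z S cat S cat red sees Z   [Z → mul Z]
mul mul Z S cat S cat red sees Z => mul mul sees red mul S cat S cat red sees Z   [Z → sees red mul]
mul mul sees red mul S cat S cat red sees Z => mul mul sees red mul mul cat S cat red sees Z   [S → mul]
mul mul sees red mul mul cat S cat red sees Z => mul mul sees red mul mul cat mul cat red sees Z   [S → mul]
mul mul sees red mul mul cat mul cat red sees Z => mul mul sees red mul mul cat mul cat red sees sees red mul   [Z → sees red mul]

S => S sees Z => Z red sees Z => mul Z red sees Z => mul Z S cat red sees Z => mul Z S cat S cat red sees Z => mul mul Z S cat S cat red sees Z => mul mul sees red mul S cat S cat red sees Z => mul mul sees red mul mul cat S cat red sees Z => mul mul sees red mul mul cat mul cat red sees Z => mul mul sees red mul mul cat mul cat red sees sees red mul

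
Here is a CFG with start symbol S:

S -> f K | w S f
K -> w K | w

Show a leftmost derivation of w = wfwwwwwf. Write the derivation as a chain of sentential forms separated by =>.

S => wSf   [S -> w S f]
wSf => wfKf   [S -> f K]
wfKf => wfwKf   [K -> w K]
wfwKf => wfwwKf   [K -> w K]
wfwwKf => wfwwwKf   [K -> w K]
wfwwwKf => wfwwwwKf   [K -> w K]
wfwwwwKf => wfwwwwwf   [K -> w]

S => wSf => wfKf => wfwKf => wfwwKf => wfwwwKf => wfwwwwKf => wfwwwwwf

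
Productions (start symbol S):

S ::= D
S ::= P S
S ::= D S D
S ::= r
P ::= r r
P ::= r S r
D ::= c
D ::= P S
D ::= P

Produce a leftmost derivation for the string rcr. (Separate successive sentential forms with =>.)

S=>D=>P=>rSr=>rDr=>rcr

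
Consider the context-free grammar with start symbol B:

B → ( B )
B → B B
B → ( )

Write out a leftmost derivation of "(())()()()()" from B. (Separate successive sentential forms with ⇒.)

B ⇒ BB ⇒ BBB ⇒ BBBB ⇒ (B)BBB ⇒ (())BBB ⇒ (())BBBB ⇒ (())()BBB ⇒ (())()()BB ⇒ (())()()()B ⇒ (())()()()()

B ⇒ BB   [B → B B]
BB ⇒ BBB   [B → B B]
BBB ⇒ BBBB   [B → B B]
BBBB ⇒ (B)BBB   [B → ( B )]
(B)BBB ⇒ (())BBB   [B → ( )]
(())BBB ⇒ (())BBBB   [B → B B]
(())BBBB ⇒ (())()BBB   [B → ( )]
(())()BBB ⇒ (())()()BB   [B → ( )]
(())()()BB ⇒ (())()()()B   [B → ( )]
(())()()()B ⇒ (())()()()()   [B → ( )]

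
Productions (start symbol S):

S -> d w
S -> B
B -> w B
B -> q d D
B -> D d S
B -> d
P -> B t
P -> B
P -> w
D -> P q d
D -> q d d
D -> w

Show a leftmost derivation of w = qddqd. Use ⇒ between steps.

S ⇒ B   [S -> B]
B ⇒ qdD   [B -> q d D]
qdD ⇒ qdPqd   [D -> P q d]
qdPqd ⇒ qdBqd   [P -> B]
qdBqd ⇒ qddqd   [B -> d]

S ⇒ B ⇒ qdD ⇒ qdPqd ⇒ qdBqd ⇒ qddqd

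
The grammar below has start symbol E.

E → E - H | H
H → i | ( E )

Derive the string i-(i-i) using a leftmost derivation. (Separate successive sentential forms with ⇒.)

E ⇒ E-H ⇒ H-H ⇒ i-H ⇒ i-(E) ⇒ i-(E-H) ⇒ i-(H-H) ⇒ i-(i-H) ⇒ i-(i-i)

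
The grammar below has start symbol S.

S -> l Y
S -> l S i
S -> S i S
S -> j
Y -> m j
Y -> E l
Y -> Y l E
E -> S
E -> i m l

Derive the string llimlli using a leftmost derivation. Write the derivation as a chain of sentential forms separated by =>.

S => lSi   [S -> l S i]
lSi => llYi   [S -> l Y]
llYi => llEli   [Y -> E l]
llEli => llimlli   [E -> i m l]

S => lSi => llYi => llEli => llimlli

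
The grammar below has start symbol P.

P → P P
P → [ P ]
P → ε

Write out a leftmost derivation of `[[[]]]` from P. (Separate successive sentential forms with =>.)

P => [P]   [P → [ P ]]
[P] => [[P]]   [P → [ P ]]
[[P]] => [[PP]]   [P → P P]
[[PP]] => [[[P]P]]   [P → [ P ]]
[[[P]P]] => [[[]P]]   [P → ε]
[[[]P]] => [[[]]]   [P → ε]

P => [P] => [[P]] => [[PP]] => [[[P]P]] => [[[]P]] => [[[]]]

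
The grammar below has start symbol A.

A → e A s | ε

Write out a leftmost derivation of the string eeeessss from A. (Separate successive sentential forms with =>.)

A => eAs => eeAss => eeeAsss => eeeeAssss => eeeessss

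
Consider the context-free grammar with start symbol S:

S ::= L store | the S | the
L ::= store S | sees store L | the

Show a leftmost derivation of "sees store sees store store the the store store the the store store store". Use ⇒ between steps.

S ⇒ L store   [S ::= L store]
L store ⇒ sees store L store   [L ::= sees store L]
sees store L store ⇒ sees store sees store L store   [L ::= sees store L]
sees store sees store L store ⇒ sees store sees store store S store   [L ::= store S]
sees store sees store store S store ⇒ sees store sees store store the S store   [S ::= the S]
sees store sees store store the S store ⇒ sees store sees store store the the S store   [S ::= the S]
sees store sees store store the the S store ⇒ sees store sees store store the the L store store   [S ::= L store]
sees store sees store store the the L store store ⇒ sees store sees store store the the store S store store   [L ::= store S]
sees store sees store store the the store S store store ⇒ sees store sees store store the the store L store store store   [S ::= L store]
sees store sees store store the the store L store store store ⇒ sees store sees store store the the store store S store store store   [L ::= store S]
sees store sees store store the the store store S store store store ⇒ sees store sees store store the the store store the S store store store   [S ::= the S]
sees store sees store store the the store store the S store store store ⇒ sees store sees store store the the store store the the store store store   [S ::= the]

S ⇒ L store ⇒ sees store L store ⇒ sees store sees store L store ⇒ sees store sees store store S store ⇒ sees store sees store store the S store ⇒ sees store sees store store the the S store ⇒ sees store sees store store the the L store store ⇒ sees store sees store store the the store S store store ⇒ sees store sees store store the the store L store store store ⇒ sees store sees store store the the store store S store store store ⇒ sees store sees store store the the store store the S store store store ⇒ sees store sees store store the the store store the the store store store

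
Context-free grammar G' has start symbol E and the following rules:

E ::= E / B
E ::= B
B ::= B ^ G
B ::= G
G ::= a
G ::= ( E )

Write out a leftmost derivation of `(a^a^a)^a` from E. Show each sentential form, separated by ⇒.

E⇒B⇒B^G⇒G^G⇒(E)^G⇒(B)^G⇒(B^G)^G⇒(B^G^G)^G⇒(G^G^G)^G⇒(a^G^G)^G⇒(a^a^G)^G⇒(a^a^a)^G⇒(a^a^a)^a

E ⇒ B   [E ::= B]
B ⇒ B^G   [B ::= B ^ G]
B^G ⇒ G^G   [B ::= G]
G^G ⇒ (E)^G   [G ::= ( E )]
(E)^G ⇒ (B)^G   [E ::= B]
(B)^G ⇒ (B^G)^G   [B ::= B ^ G]
(B^G)^G ⇒ (B^G^G)^G   [B ::= B ^ G]
(B^G^G)^G ⇒ (G^G^G)^G   [B ::= G]
(G^G^G)^G ⇒ (a^G^G)^G   [G ::= a]
(a^G^G)^G ⇒ (a^a^G)^G   [G ::= a]
(a^a^G)^G ⇒ (a^a^a)^G   [G ::= a]
(a^a^a)^G ⇒ (a^a^a)^a   [G ::= a]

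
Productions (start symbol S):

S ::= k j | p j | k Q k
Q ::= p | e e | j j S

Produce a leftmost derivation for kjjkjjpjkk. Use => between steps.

S => kQk => kjjSk => kjjkQkk => kjjkjjSkk => kjjkjjpjkk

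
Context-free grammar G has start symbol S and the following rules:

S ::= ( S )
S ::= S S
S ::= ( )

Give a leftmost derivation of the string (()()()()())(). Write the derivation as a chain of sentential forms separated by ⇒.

S ⇒ SS ⇒ (S)S ⇒ (SS)S ⇒ (SSS)S ⇒ (SSSS)S ⇒ (SSSSS)S ⇒ (()SSSS)S ⇒ (()()SSS)S ⇒ (()()()SS)S ⇒ (()()()()S)S ⇒ (()()()()())S ⇒ (()()()()())()

S ⇒ SS   [S ::= S S]
SS ⇒ (S)S   [S ::= ( S )]
(S)S ⇒ (SS)S   [S ::= S S]
(SS)S ⇒ (SSS)S   [S ::= S S]
(SSS)S ⇒ (SSSS)S   [S ::= S S]
(SSSS)S ⇒ (SSSSS)S   [S ::= S S]
(SSSSS)S ⇒ (()SSSS)S   [S ::= ( )]
(()SSSS)S ⇒ (()()SSS)S   [S ::= ( )]
(()()SSS)S ⇒ (()()()SS)S   [S ::= ( )]
(()()()SS)S ⇒ (()()()()S)S   [S ::= ( )]
(()()()()S)S ⇒ (()()()()())S   [S ::= ( )]
(()()()()())S ⇒ (()()()()())()   [S ::= ( )]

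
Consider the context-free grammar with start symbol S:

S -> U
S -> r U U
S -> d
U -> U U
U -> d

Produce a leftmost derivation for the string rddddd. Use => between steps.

S => rUU   [S -> r U U]
rUU => rUUU   [U -> U U]
rUUU => rUUUU   [U -> U U]
rUUUU => rdUUU   [U -> d]
rdUUU => rdUUUU   [U -> U U]
rdUUUU => rddUUU   [U -> d]
rddUUU => rdddUU   [U -> d]
rdddUU => rddddU   [U -> d]
rddddU => rddddd   [U -> d]

S => rUU => rUUU => rUUUU => rdUUU => rdUUUU => rddUUU => rdddUU => rddddU => rddddd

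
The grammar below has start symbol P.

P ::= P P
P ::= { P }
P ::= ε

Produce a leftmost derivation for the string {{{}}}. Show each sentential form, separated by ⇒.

P ⇒ PP   [P ::= P P]
PP ⇒ PPP   [P ::= P P]
PPP ⇒ {P}PP   [P ::= { P }]
{P}PP ⇒ {PP}PP   [P ::= P P]
{PP}PP ⇒ {PPP}PP   [P ::= P P]
{PPP}PP ⇒ {PPPP}PP   [P ::= P P]
{PPPP}PP ⇒ {{P}PPP}PP   [P ::= { P }]
{{P}PPP}PP ⇒ {{{P}}PPP}PP   [P ::= { P }]
{{{P}}PPP}PP ⇒ {{{}}PPP}PP   [P ::= ε]
{{{}}PPP}PP ⇒ {{{}}PP}PP   [P ::= ε]
{{{}}PP}PP ⇒ {{{}}P}PP   [P ::= ε]
{{{}}P}PP ⇒ {{{}}}PP   [P ::= ε]
{{{}}}PP ⇒ {{{}}}P   [P ::= ε]
{{{}}}P ⇒ {{{}}}   [P ::= ε]

P ⇒ PP ⇒ PPP ⇒ {P}PP ⇒ {PP}PP ⇒ {PPP}PP ⇒ {PPPP}PP ⇒ {{P}PPP}PP ⇒ {{{P}}PPP}PP ⇒ {{{}}PPP}PP ⇒ {{{}}PP}PP ⇒ {{{}}P}PP ⇒ {{{}}}PP ⇒ {{{}}}P ⇒ {{{}}}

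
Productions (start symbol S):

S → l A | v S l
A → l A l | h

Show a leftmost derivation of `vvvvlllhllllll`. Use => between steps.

S => vSl => vvSll => vvvSlll => vvvvSllll => vvvvlAllll => vvvvllAlllll => vvvvlllAllllll => vvvvlllhllllll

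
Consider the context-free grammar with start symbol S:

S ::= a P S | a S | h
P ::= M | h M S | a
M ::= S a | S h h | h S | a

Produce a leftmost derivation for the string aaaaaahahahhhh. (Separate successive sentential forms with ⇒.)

S ⇒ aS ⇒ aaPS ⇒ aaaS ⇒ aaaaS ⇒ aaaaaPS ⇒ aaaaaMS ⇒ aaaaaShhS ⇒ aaaaaaPShhS ⇒ aaaaaahMSShhS ⇒ aaaaaahaSShhS ⇒ aaaaaahahShhS ⇒ aaaaaahahaShhS ⇒ aaaaaahahahhhS ⇒ aaaaaahahahhhh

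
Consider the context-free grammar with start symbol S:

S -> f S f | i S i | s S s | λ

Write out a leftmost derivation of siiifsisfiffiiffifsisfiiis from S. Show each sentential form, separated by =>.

S=>sSs=>siSis=>siiSiis=>siiiSiiis=>siiifSfiiis=>siiifsSsfiiis=>siiifsiSisfiiis=>siiifsisSsisfiiis=>siiifsisfSfsisfiiis=>siiifsisfiSifsisfiiis=>siiifsisfifSfifsisfiiis=>siiifsisfiffSffifsisfiiis=>siiifsisfiffiSiffifsisfiiis=>siiifsisfiffiiffifsisfiiis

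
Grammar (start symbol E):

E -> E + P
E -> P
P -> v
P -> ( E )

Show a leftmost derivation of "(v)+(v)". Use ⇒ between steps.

E ⇒ E+P ⇒ P+P ⇒ (E)+P ⇒ (P)+P ⇒ (v)+P ⇒ (v)+(E) ⇒ (v)+(P) ⇒ (v)+(v)

E ⇒ E+P   [E -> E + P]
E+P ⇒ P+P   [E -> P]
P+P ⇒ (E)+P   [P -> ( E )]
(E)+P ⇒ (P)+P   [E -> P]
(P)+P ⇒ (v)+P   [P -> v]
(v)+P ⇒ (v)+(E)   [P -> ( E )]
(v)+(E) ⇒ (v)+(P)   [E -> P]
(v)+(P) ⇒ (v)+(v)   [P -> v]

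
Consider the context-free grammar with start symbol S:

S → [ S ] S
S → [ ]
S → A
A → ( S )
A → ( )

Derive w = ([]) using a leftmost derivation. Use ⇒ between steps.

S⇒A⇒(S)⇒([])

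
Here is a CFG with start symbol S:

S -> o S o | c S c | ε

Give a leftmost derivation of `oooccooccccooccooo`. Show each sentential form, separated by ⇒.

S ⇒ oSo   [S -> o S o]
oSo ⇒ ooSoo   [S -> o S o]
ooSoo ⇒ oooSooo   [S -> o S o]
oooSooo ⇒ ooocScooo   [S -> c S c]
ooocScooo ⇒ oooccSccooo   [S -> c S c]
oooccSccooo ⇒ oooccoSoccooo   [S -> o S o]
oooccoSoccooo ⇒ oooccooSooccooo   [S -> o S o]
oooccooSooccooo ⇒ oooccoocScooccooo   [S -> c S c]
oooccoocScooccooo ⇒ oooccooccSccooccooo   [S -> c S c]
oooccooccSccooccooo ⇒ oooccooccccooccooo   [S -> ε]

S ⇒ oSo ⇒ ooSoo ⇒ oooSooo ⇒ ooocScooo ⇒ oooccSccooo ⇒ oooccoSoccooo ⇒ oooccooSooccooo ⇒ oooccoocScooccooo ⇒ oooccooccSccooccooo ⇒ oooccooccccooccooo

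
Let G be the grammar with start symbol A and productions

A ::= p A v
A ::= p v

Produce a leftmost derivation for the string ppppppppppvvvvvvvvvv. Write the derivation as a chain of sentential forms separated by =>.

A => pAv => ppAvv => pppAvvv => ppppAvvvv => pppppAvvvvv => ppppppAvvvvvv => pppppppAvvvvvvv => ppppppppAvvvvvvvv => pppppppppAvvvvvvvvv => ppppppppppvvvvvvvvvv

A => pAv   [A ::= p A v]
pAv => ppAvv   [A ::= p A v]
ppAvv => pppAvvv   [A ::= p A v]
pppAvvv => ppppAvvvv   [A ::= p A v]
ppppAvvvv => pppppAvvvvv   [A ::= p A v]
pppppAvvvvv => ppppppAvvvvvv   [A ::= p A v]
ppppppAvvvvvv => pppppppAvvvvvvv   [A ::= p A v]
pppppppAvvvvvvv => ppppppppAvvvvvvvv   [A ::= p A v]
ppppppppAvvvvvvvv => pppppppppAvvvvvvvvv   [A ::= p A v]
pppppppppAvvvvvvvvv => ppppppppppvvvvvvvvvv   [A ::= p v]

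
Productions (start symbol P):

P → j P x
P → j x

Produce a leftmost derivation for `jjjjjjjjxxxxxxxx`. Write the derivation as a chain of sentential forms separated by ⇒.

P ⇒ jPx ⇒ jjPxx ⇒ jjjPxxx ⇒ jjjjPxxxx ⇒ jjjjjPxxxxx ⇒ jjjjjjPxxxxxx ⇒ jjjjjjjPxxxxxxx ⇒ jjjjjjjjxxxxxxxx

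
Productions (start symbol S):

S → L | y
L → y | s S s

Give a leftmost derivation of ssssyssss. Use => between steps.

S=>L=>sSs=>sLs=>ssSss=>ssLss=>sssSsss=>sssLsss=>ssssSssss=>ssssyssss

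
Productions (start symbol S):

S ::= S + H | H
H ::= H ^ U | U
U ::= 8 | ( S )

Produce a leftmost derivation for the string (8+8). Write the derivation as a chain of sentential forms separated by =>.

S=>H=>U=>(S)=>(S+H)=>(H+H)=>(U+H)=>(8+H)=>(8+U)=>(8+8)

S => H   [S ::= H]
H => U   [H ::= U]
U => (S)   [U ::= ( S )]
(S) => (S+H)   [S ::= S + H]
(S+H) => (H+H)   [S ::= H]
(H+H) => (U+H)   [H ::= U]
(U+H) => (8+H)   [U ::= 8]
(8+H) => (8+U)   [H ::= U]
(8+U) => (8+8)   [U ::= 8]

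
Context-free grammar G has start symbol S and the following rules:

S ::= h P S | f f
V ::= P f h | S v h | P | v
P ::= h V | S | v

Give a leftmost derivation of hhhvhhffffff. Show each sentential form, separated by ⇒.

S⇒hPS⇒hSS⇒hhPSS⇒hhhVSS⇒hhhvSS⇒hhhvhPSS⇒hhhvhhVSS⇒hhhvhhPSS⇒hhhvhhSSS⇒hhhvhhffSS⇒hhhvhhffffS⇒hhhvhhffffff

S ⇒ hPS   [S ::= h P S]
hPS ⇒ hSS   [P ::= S]
hSS ⇒ hhPSS   [S ::= h P S]
hhPSS ⇒ hhhVSS   [P ::= h V]
hhhVSS ⇒ hhhvSS   [V ::= v]
hhhvSS ⇒ hhhvhPSS   [S ::= h P S]
hhhvhPSS ⇒ hhhvhhVSS   [P ::= h V]
hhhvhhVSS ⇒ hhhvhhPSS   [V ::= P]
hhhvhhPSS ⇒ hhhvhhSSS   [P ::= S]
hhhvhhSSS ⇒ hhhvhhffSS   [S ::= f f]
hhhvhhffSS ⇒ hhhvhhffffS   [S ::= f f]
hhhvhhffffS ⇒ hhhvhhffffff   [S ::= f f]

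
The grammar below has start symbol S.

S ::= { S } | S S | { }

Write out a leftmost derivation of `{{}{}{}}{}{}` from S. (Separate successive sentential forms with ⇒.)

S ⇒ SS   [S ::= S S]
SS ⇒ SSS   [S ::= S S]
SSS ⇒ {S}SS   [S ::= { S }]
{S}SS ⇒ {SS}SS   [S ::= S S]
{SS}SS ⇒ {SSS}SS   [S ::= S S]
{SSS}SS ⇒ {{}SS}SS   [S ::= { }]
{{}SS}SS ⇒ {{}{}S}SS   [S ::= { }]
{{}{}S}SS ⇒ {{}{}{}}SS   [S ::= { }]
{{}{}{}}SS ⇒ {{}{}{}}{}S   [S ::= { }]
{{}{}{}}{}S ⇒ {{}{}{}}{}{}   [S ::= { }]

S⇒SS⇒SSS⇒{S}SS⇒{SS}SS⇒{SSS}SS⇒{{}SS}SS⇒{{}{}S}SS⇒{{}{}{}}SS⇒{{}{}{}}{}S⇒{{}{}{}}{}{}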